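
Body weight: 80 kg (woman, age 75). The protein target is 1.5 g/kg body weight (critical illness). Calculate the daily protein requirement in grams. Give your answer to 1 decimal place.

Protein = 1.5 g/kg × 80 kg = 120 g/day.

120.0 g/day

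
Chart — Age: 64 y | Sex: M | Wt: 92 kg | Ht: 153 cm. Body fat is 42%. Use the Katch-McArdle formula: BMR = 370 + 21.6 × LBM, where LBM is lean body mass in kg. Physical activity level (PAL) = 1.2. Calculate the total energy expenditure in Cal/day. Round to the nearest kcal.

1827 Cal/day

LBM = 92 × (1 − 0.42) = 53.36 kg. Katch-McArdle: BMR = 370 + 21.6 × 53.36 = 1522.576 kcal/day.
TEE = BMR × activity factor = 1522.576 × 1.2 = 1827.0912 kcal/day.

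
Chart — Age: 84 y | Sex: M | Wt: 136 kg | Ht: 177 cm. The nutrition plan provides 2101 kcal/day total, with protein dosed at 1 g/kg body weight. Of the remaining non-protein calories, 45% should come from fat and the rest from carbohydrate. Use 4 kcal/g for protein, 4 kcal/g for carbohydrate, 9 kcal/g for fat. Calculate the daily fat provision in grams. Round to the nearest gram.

Protein = 1 × 136 = 136 g → 136 × 4 = 544 kcal.
Non-protein calories = 2101 − 544 = 1557 kcal.
Fat: 45% × 1557 = 700.65 kcal; carbohydrate: 856.35 kcal.
Fat: 700.65 kcal ÷ 9 kcal/g = 77.85 g.

78 g/day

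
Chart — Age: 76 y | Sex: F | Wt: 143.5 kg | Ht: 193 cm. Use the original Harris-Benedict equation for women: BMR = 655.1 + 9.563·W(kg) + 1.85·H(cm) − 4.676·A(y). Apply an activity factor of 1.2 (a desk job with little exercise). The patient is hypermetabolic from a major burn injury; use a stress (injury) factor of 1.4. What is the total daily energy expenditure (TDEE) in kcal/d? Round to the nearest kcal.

Harris-Benedict: BMR = 655.1 + 9.563(143.5) + 1.85(193) − 4.676(76) = 2029.0645 kcal/day.
TEE = BMR × activity factor = 2029.0645 × 1.2 = 2434.8774 kcal/day.
Apply stress factor: 2434.8774 × 1.4 = 3408.8284 kcal/day.

3409 kcal/d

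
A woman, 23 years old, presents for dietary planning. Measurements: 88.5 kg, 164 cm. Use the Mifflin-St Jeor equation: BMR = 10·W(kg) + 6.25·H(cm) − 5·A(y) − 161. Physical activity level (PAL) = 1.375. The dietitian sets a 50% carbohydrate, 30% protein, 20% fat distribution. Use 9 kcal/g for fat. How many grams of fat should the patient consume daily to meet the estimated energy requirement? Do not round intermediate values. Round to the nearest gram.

Mifflin-St Jeor (female): BMR = 10(88.5) + 6.25(164) − 5(23) − 161 = 885 + 1025 − 115 − 161 = 1634 kcal/day.
TEE = 1634 × 1.375 = 2246.75 kcal/day.
Fat energy = 20% × 2246.75 = 449.35 kcal.
Fat = 449.35 ÷ 9 kcal/g = 49.9278 g.

50 g/day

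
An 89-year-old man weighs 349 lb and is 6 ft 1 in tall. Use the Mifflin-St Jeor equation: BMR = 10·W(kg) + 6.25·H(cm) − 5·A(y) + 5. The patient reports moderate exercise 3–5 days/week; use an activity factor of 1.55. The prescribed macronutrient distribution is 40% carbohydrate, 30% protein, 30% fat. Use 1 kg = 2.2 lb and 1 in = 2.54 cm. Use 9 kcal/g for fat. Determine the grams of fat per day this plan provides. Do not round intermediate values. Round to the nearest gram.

Convert to metric: weight = 349 ÷ 2.2 = 158.6364 kg; height = (6×12 + 1) × 2.54 = 73 × 2.54 = 185.42 cm.
Mifflin-St Jeor (male): BMR = 10(158.6364) + 6.25(185.42) − 5(89) + 5 = 1586.3636 + 1158.875 − 445 + 5 = 2305.2386 kcal/day.
TEE = 2305.2386 × 1.55 = 3573.1199 kcal/day.
Fat energy = 30% × 3573.1199 = 1071.936 kcal.
Fat = 1071.936 ÷ 9 kcal/g = 119.104 g.

119 g/day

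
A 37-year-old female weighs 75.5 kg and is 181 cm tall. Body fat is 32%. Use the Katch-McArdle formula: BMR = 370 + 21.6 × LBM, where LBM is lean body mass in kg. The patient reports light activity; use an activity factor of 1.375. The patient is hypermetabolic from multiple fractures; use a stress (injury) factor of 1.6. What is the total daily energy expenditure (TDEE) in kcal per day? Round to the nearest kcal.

LBM = 75.5 × (1 − 0.32) = 51.34 kg. Katch-McArdle: BMR = 370 + 21.6 × 51.34 = 1478.944 kcal/day.
TEE = BMR × activity factor = 1478.944 × 1.375 = 2033.548 kcal/day.
Apply stress factor: 2033.548 × 1.6 = 3253.6768 kcal/day.

3254 kcal per day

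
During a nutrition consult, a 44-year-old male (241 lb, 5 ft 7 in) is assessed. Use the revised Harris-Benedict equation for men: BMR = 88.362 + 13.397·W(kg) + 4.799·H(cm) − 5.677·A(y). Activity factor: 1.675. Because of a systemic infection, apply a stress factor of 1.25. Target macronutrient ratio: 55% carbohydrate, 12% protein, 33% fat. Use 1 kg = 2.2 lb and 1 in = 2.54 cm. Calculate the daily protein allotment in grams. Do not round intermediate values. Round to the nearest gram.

Convert to metric: weight = 241 ÷ 2.2 = 109.5455 kg; height = (5×12 + 7) × 2.54 = 67 × 2.54 = 170.18 cm.
Harris-Benedict: BMR = 88.362 + 13.397(109.5455) + 4.799(170.18) − 5.677(44) = 2122.8483 kcal/day.
TEE = 2122.8483 × 1.675 = 3555.7709 kcal/day.
With stress factor 1.25: 3555.7709 × 1.25 = 4444.7136 kcal/day.
Protein energy = 12% × 4444.7136 = 533.3656 kcal.
Protein = 533.3656 ÷ 4 kcal/g = 133.3414 g.

133 g/day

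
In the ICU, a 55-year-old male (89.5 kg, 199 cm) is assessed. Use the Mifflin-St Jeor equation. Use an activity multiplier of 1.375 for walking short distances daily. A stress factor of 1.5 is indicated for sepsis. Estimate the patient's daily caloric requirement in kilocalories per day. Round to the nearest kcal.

Mifflin-St Jeor (male): BMR = 10(89.5) + 6.25(199) − 5(55) + 5 = 895 + 1243.75 − 275 + 5 = 1868.75 kcal/day.
TEE = BMR × activity factor = 1868.75 × 1.375 = 2569.5313 kcal/day.
Apply stress factor: 2569.5313 × 1.5 = 3854.2969 kcal/day.

3854 kilocalories per day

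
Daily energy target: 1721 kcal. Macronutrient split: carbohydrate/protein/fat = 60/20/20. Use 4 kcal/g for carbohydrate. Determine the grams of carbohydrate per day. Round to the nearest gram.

Carbohydrate energy = 60% × 1721 = 1032.6 kcal.
At 4 kcal/g: 1032.6 ÷ 4 = 258.15 g.

258 g/day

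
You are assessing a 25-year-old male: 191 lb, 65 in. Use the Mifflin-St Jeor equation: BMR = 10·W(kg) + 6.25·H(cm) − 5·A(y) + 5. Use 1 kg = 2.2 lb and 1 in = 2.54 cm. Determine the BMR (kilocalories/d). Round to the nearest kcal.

Convert to metric: weight = 191 ÷ 2.2 = 86.8182 kg; height = 65 × 2.54 = 165.1 cm.
Mifflin-St Jeor (male): BMR = 10(86.8182) + 6.25(165.1) − 5(25) + 5 = 868.1818 + 1031.875 − 125 + 5 = 1780.0568 kcal/day.

1780 kilocalories/d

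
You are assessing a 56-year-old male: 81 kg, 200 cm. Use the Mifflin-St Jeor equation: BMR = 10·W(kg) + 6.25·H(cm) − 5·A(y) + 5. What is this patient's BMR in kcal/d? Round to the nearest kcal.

1785 kcal/d

Mifflin-St Jeor (male): BMR = 10(81) + 6.25(200) − 5(56) + 5 = 810 + 1250 − 280 + 5 = 1785 kcal/day.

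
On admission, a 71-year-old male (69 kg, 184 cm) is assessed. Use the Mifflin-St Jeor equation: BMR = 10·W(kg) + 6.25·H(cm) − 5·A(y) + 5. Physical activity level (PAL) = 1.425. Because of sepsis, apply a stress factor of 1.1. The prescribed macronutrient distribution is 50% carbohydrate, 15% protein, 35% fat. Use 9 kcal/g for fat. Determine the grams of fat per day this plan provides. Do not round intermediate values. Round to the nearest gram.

91 g/day

Mifflin-St Jeor (male): BMR = 10(69) + 6.25(184) − 5(71) + 5 = 690 + 1150 − 355 + 5 = 1490 kcal/day.
TEE = 1490 × 1.425 = 2123.25 kcal/day.
With stress factor 1.1: 2123.25 × 1.1 = 2335.575 kcal/day.
Fat energy = 35% × 2335.575 = 817.4513 kcal.
Fat = 817.4513 ÷ 9 kcal/g = 90.8279 g.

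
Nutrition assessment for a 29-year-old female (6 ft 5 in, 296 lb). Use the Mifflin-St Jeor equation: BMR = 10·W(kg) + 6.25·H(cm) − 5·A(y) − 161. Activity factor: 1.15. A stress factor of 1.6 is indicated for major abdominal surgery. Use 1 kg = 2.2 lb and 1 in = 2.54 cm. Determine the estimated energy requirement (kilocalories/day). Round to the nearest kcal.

Convert to metric: weight = 296 ÷ 2.2 = 134.5455 kg; height = (6×12 + 5) × 2.54 = 77 × 2.54 = 195.58 cm.
Mifflin-St Jeor (female): BMR = 10(134.5455) + 6.25(195.58) − 5(29) − 161 = 1345.4545 + 1222.375 − 145 − 161 = 2261.8295 kcal/day.
TEE = BMR × activity factor = 2261.8295 × 1.15 = 2601.104 kcal/day.
Apply stress factor: 2601.104 × 1.6 = 4161.7664 kcal/day.

4162 kilocalories/day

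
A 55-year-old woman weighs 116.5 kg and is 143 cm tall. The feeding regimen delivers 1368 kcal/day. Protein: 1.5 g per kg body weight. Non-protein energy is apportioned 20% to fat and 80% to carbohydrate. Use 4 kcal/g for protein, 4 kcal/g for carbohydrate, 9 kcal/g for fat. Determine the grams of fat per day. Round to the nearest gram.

15 g/day

Protein = 1.5 × 116.5 = 174.75 g → 174.75 × 4 = 699 kcal.
Non-protein calories = 1368 − 699 = 669 kcal.
Fat: 20% × 669 = 133.8 kcal; carbohydrate: 535.2 kcal.
Fat: 133.8 kcal ÷ 9 kcal/g = 14.8667 g.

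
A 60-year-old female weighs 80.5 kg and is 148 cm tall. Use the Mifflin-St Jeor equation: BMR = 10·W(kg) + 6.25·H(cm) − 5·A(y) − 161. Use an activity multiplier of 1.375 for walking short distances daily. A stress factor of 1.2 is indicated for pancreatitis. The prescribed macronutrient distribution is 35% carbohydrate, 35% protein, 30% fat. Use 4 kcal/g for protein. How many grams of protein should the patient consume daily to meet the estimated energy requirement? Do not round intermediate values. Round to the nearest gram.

183 g/day

Mifflin-St Jeor (female): BMR = 10(80.5) + 6.25(148) − 5(60) − 161 = 805 + 925 − 300 − 161 = 1269 kcal/day.
TEE = 1269 × 1.375 = 1744.875 kcal/day.
With stress factor 1.2: 1744.875 × 1.2 = 2093.85 kcal/day.
Protein energy = 35% × 2093.85 = 732.8475 kcal.
Protein = 732.8475 ÷ 4 kcal/g = 183.2119 g.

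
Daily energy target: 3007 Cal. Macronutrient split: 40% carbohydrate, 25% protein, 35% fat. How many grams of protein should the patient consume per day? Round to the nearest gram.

188 g/day

Protein energy = 25% × 3007 = 751.75 kcal.
At 4 kcal/g: 751.75 ÷ 4 = 187.9375 g.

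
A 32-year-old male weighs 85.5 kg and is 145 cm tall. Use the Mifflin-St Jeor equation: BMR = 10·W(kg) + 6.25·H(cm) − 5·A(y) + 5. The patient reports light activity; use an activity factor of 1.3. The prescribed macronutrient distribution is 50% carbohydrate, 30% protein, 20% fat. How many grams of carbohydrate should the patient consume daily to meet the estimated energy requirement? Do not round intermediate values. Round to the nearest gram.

261 g/day

Mifflin-St Jeor (male): BMR = 10(85.5) + 6.25(145) − 5(32) + 5 = 855 + 906.25 − 160 + 5 = 1606.25 kcal/day.
TEE = 1606.25 × 1.3 = 2088.125 kcal/day.
Carbohydrate energy = 50% × 2088.125 = 1044.0625 kcal.
Carbohydrate = 1044.0625 ÷ 4 kcal/g = 261.0156 g.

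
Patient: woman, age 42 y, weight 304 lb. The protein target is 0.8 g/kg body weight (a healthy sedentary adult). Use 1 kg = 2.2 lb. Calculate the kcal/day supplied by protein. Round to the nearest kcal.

Weight in kg = 304 ÷ 2.2 = 138.1818 kg.
Protein = 0.8 g/kg × 138.1818 kg = 110.5455 g/day.
Protein energy = 110.5455 g × 4 kcal/g = 442.1818 kcal/day.

442 kcal/day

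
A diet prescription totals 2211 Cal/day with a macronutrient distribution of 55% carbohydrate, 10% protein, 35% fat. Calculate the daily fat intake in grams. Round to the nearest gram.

Fat energy = 35% × 2211 = 773.85 kcal.
At 9 kcal/g: 773.85 ÷ 9 = 85.9833 g.

86 g/day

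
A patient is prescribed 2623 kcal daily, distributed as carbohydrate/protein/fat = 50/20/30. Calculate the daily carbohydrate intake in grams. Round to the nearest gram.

328 g/day

Carbohydrate energy = 50% × 2623 = 1311.5 kcal.
At 4 kcal/g: 1311.5 ÷ 4 = 327.875 g.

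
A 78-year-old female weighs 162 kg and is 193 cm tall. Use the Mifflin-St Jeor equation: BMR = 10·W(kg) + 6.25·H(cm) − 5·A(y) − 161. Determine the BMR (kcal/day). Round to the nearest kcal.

2275 kcal/day

Mifflin-St Jeor (female): BMR = 10(162) + 6.25(193) − 5(78) − 161 = 1620 + 1206.25 − 390 − 161 = 2275.25 kcal/day.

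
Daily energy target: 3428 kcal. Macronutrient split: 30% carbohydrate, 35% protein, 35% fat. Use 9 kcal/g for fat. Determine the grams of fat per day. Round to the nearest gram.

Fat energy = 35% × 3428 = 1199.8 kcal.
At 9 kcal/g: 1199.8 ÷ 9 = 133.3111 g.

133 g/day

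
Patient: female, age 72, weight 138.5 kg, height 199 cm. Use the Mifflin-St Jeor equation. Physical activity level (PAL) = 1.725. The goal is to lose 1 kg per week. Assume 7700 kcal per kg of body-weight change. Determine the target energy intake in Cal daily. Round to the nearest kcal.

2536 Cal daily

Mifflin-St Jeor (female): BMR = 10(138.5) + 6.25(199) − 5(72) − 161 = 1385 + 1243.75 − 360 − 161 = 2107.75 kcal/day.
TEE = 2107.75 × 1.725 = 3635.8688 kcal/day.
Required daily deficit = 1 × 7700 ÷ 7 = 1100 kcal/day.
Target intake = 3635.8688 − 1100 = 2535.8688 kcal/day.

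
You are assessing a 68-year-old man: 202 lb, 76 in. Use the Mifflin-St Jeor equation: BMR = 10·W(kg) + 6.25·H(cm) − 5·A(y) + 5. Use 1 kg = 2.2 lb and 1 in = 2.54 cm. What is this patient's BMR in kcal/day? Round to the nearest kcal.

1790 kcal/day

Convert to metric: weight = 202 ÷ 2.2 = 91.8182 kg; height = 76 × 2.54 = 193.04 cm.
Mifflin-St Jeor (male): BMR = 10(91.8182) + 6.25(193.04) − 5(68) + 5 = 918.1818 + 1206.5 − 340 + 5 = 1789.6818 kcal/day.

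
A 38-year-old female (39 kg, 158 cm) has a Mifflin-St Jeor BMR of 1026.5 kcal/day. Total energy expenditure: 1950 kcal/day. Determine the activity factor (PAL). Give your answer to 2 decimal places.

1.90

Activity factor = TEE ÷ BMR = 1950 ÷ 1026.5 = 1.9.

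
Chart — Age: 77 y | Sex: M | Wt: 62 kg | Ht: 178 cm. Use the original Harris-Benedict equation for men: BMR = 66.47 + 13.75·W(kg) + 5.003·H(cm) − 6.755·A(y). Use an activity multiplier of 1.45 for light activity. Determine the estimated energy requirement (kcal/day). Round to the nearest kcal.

Harris-Benedict: BMR = 66.47 + 13.75(62) + 5.003(178) − 6.755(77) = 1289.369 kcal/day.
TEE = BMR × activity factor = 1289.369 × 1.45 = 1869.5851 kcal/day.

1870 kcal/day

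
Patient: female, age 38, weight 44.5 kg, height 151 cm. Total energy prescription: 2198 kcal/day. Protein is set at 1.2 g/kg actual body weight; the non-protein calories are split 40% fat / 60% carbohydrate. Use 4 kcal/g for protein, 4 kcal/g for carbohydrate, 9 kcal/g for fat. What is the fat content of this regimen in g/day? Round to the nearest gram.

88 g/day

Protein = 1.2 × 44.5 = 53.4 g → 53.4 × 4 = 213.6 kcal.
Non-protein calories = 2198 − 213.6 = 1984.4 kcal.
Fat: 40% × 1984.4 = 793.76 kcal; carbohydrate: 1190.64 kcal.
Fat: 793.76 kcal ÷ 9 kcal/g = 88.1956 g.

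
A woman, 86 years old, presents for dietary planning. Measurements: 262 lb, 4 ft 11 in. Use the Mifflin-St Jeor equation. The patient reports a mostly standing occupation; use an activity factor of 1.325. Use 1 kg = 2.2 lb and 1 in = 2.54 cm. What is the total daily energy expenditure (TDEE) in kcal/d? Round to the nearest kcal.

2036 kcal/d

Convert to metric: weight = 262 ÷ 2.2 = 119.0909 kg; height = (4×12 + 11) × 2.54 = 59 × 2.54 = 149.86 cm.
Mifflin-St Jeor (female): BMR = 10(119.0909) + 6.25(149.86) − 5(86) − 161 = 1190.9091 + 936.625 − 430 − 161 = 1536.5341 kcal/day.
TEE = BMR × activity factor = 1536.5341 × 1.325 = 2035.9077 kcal/day.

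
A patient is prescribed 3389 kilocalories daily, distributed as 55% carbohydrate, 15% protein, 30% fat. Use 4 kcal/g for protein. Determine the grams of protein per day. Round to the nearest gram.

Protein energy = 15% × 3389 = 508.35 kcal.
At 4 kcal/g: 508.35 ÷ 4 = 127.0875 g.

127 g/day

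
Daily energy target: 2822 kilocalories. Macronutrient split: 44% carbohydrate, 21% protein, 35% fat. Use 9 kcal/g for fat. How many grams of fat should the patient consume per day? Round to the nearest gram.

Fat energy = 35% × 2822 = 987.7 kcal.
At 9 kcal/g: 987.7 ÷ 9 = 109.7444 g.

110 g/day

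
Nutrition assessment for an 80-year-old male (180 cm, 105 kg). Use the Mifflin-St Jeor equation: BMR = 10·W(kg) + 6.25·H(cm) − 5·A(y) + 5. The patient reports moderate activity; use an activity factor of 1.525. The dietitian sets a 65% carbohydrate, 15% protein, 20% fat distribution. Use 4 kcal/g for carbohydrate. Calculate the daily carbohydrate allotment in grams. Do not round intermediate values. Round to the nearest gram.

Mifflin-St Jeor (male): BMR = 10(105) + 6.25(180) − 5(80) + 5 = 1050 + 1125 − 400 + 5 = 1780 kcal/day.
TEE = 1780 × 1.525 = 2714.5 kcal/day.
Carbohydrate energy = 65% × 2714.5 = 1764.425 kcal.
Carbohydrate = 1764.425 ÷ 4 kcal/g = 441.1063 g.

441 g/day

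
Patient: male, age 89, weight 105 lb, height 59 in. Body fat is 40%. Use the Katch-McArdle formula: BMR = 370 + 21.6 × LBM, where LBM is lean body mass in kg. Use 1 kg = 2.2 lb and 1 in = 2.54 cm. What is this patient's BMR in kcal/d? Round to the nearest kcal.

989 kcal/d

Convert to metric: weight = 105 ÷ 2.2 = 47.7273 kg; height = 59 × 2.54 = 149.86 cm.
LBM = 47.7273 × (1 − 0.4) = 28.6364 kg. Katch-McArdle: BMR = 370 + 21.6 × 28.6364 = 988.5455 kcal/day.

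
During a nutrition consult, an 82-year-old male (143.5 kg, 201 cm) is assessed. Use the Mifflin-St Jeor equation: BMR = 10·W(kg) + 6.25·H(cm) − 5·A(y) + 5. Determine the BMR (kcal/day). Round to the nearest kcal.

Mifflin-St Jeor (male): BMR = 10(143.5) + 6.25(201) − 5(82) + 5 = 1435 + 1256.25 − 410 + 5 = 2286.25 kcal/day.

2286 kcal/day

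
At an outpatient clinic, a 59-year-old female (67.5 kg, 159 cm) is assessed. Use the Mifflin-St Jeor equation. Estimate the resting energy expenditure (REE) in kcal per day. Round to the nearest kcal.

1213 kcal per day

Mifflin-St Jeor (female): BMR = 10(67.5) + 6.25(159) − 5(59) − 161 = 675 + 993.75 − 295 − 161 = 1212.75 kcal/day.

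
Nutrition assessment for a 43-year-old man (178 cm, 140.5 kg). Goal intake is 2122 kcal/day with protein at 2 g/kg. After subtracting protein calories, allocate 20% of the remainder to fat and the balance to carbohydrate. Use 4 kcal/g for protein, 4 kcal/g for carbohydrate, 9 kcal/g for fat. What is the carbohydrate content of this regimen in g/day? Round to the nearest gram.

Protein = 2 × 140.5 = 281 g → 281 × 4 = 1124 kcal.
Non-protein calories = 2122 − 1124 = 998 kcal.
Fat: 20% × 998 = 199.6 kcal; carbohydrate: 798.4 kcal.
Carbohydrate: 798.4 kcal ÷ 4 kcal/g = 199.6 g.

200 g/day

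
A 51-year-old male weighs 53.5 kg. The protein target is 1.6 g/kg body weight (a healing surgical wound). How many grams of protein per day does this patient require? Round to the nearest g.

86 g/day

Protein = 1.6 g/kg × 53.5 kg = 85.6 g/day.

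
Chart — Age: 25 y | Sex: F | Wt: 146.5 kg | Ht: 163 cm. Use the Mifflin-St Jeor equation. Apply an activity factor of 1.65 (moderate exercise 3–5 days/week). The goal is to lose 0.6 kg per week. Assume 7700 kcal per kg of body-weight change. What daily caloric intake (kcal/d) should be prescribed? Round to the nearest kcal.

Mifflin-St Jeor (female): BMR = 10(146.5) + 6.25(163) − 5(25) − 161 = 1465 + 1018.75 − 125 − 161 = 2197.75 kcal/day.
TEE = 2197.75 × 1.65 = 3626.2875 kcal/day.
Required daily deficit = 0.6 × 7700 ÷ 7 = 660 kcal/day.
Target intake = 3626.2875 − 660 = 2966.2875 kcal/day.

2966 kcal/d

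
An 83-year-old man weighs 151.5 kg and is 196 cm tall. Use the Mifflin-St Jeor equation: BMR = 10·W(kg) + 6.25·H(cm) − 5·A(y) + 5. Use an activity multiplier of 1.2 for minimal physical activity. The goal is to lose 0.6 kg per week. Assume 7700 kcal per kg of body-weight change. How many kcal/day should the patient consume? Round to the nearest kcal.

2136 kcal/day

Mifflin-St Jeor (male): BMR = 10(151.5) + 6.25(196) − 5(83) + 5 = 1515 + 1225 − 415 + 5 = 2330 kcal/day.
TEE = 2330 × 1.2 = 2796 kcal/day.
Required daily deficit = 0.6 × 7700 ÷ 7 = 660 kcal/day.
Target intake = 2796 − 660 = 2136 kcal/day.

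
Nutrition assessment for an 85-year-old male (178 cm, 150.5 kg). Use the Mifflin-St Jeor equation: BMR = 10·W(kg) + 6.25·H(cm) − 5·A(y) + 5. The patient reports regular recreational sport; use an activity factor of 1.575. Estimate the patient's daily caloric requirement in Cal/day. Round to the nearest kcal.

3461 Cal/day

Mifflin-St Jeor (male): BMR = 10(150.5) + 6.25(178) − 5(85) + 5 = 1505 + 1112.5 − 425 + 5 = 2197.5 kcal/day.
TEE = BMR × activity factor = 2197.5 × 1.575 = 3461.0625 kcal/day.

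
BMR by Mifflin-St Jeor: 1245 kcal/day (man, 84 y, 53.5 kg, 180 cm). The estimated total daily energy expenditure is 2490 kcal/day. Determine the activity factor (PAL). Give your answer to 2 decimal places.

Activity factor = TEE ÷ BMR = 2490 ÷ 1245 = 2.

2.00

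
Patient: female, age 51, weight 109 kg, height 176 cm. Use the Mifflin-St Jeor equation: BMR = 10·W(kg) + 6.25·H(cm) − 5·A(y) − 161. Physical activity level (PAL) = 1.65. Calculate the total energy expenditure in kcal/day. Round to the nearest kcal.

2927 kcal/day

Mifflin-St Jeor (female): BMR = 10(109) + 6.25(176) − 5(51) − 161 = 1090 + 1100 − 255 − 161 = 1774 kcal/day.
TEE = BMR × activity factor = 1774 × 1.65 = 2927.1 kcal/day.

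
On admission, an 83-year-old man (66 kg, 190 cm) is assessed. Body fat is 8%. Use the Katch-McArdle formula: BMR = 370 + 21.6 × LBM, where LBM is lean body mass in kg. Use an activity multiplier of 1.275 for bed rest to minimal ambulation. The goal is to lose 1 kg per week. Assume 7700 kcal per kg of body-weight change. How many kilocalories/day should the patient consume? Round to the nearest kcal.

LBM = 66 × (1 − 0.08) = 60.72 kg. Katch-McArdle: BMR = 370 + 21.6 × 60.72 = 1681.552 kcal/day.
TEE = 1681.552 × 1.275 = 2143.9788 kcal/day.
Required daily deficit = 1 × 7700 ÷ 7 = 1100 kcal/day.
Target intake = 2143.9788 − 1100 = 1043.9788 kcal/day.

1044 kilocalories/day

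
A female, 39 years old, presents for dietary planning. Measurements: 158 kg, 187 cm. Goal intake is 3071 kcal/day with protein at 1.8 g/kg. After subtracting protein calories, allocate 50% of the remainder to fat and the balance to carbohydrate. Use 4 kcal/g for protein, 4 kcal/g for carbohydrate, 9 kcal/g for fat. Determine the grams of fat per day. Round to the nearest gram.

107 g/day

Protein = 1.8 × 158 = 284.4 g → 284.4 × 4 = 1137.6 kcal.
Non-protein calories = 3071 − 1137.6 = 1933.4 kcal.
Fat: 50% × 1933.4 = 966.7 kcal; carbohydrate: 966.7 kcal.
Fat: 966.7 kcal ÷ 9 kcal/g = 107.4111 g.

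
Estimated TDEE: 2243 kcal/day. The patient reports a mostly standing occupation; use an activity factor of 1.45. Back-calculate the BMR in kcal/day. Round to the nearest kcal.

1547 kcal/day

BMR = TEE ÷ activity factor = 2243 ÷ 1.45 = 1546.8966 kcal/day.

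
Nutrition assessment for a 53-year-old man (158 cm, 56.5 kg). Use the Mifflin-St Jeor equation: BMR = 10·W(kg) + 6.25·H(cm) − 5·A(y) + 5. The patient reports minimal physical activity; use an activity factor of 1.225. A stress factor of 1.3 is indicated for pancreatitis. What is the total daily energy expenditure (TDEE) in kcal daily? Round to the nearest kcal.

2058 kcal daily

Mifflin-St Jeor (male): BMR = 10(56.5) + 6.25(158) − 5(53) + 5 = 565 + 987.5 − 265 + 5 = 1292.5 kcal/day.
TEE = BMR × activity factor = 1292.5 × 1.225 = 1583.3125 kcal/day.
Apply stress factor: 1583.3125 × 1.3 = 2058.3063 kcal/day.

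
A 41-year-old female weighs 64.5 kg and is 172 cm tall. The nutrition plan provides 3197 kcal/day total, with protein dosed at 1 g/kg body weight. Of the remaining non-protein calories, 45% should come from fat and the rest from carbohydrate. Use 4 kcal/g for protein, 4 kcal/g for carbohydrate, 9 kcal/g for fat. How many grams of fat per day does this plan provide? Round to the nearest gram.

147 g/day

Protein = 1 × 64.5 = 64.5 g → 64.5 × 4 = 258 kcal.
Non-protein calories = 3197 − 258 = 2939 kcal.
Fat: 45% × 2939 = 1322.55 kcal; carbohydrate: 1616.45 kcal.
Fat: 1322.55 kcal ÷ 9 kcal/g = 146.95 g.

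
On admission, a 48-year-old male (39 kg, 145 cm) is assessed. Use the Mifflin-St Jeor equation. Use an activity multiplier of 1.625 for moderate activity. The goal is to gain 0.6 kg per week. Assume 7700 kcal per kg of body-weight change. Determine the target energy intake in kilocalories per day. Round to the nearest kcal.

2385 kilocalories per day

Mifflin-St Jeor (male): BMR = 10(39) + 6.25(145) − 5(48) + 5 = 390 + 906.25 − 240 + 5 = 1061.25 kcal/day.
TEE = 1061.25 × 1.625 = 1724.5313 kcal/day.
Required daily surplus = 0.6 × 7700 ÷ 7 = 660 kcal/day.
Target intake = 1724.5313 + 660 = 2384.5313 kcal/day.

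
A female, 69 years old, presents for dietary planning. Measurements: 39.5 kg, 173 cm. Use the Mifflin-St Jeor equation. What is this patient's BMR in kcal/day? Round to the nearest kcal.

Mifflin-St Jeor (female): BMR = 10(39.5) + 6.25(173) − 5(69) − 161 = 395 + 1081.25 − 345 − 161 = 970.25 kcal/day.

970 kcal/day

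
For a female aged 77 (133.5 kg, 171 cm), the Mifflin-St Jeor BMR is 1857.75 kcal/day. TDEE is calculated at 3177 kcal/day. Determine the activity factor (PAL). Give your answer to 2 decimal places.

Activity factor = TEE ÷ BMR = 3177 ÷ 1857.75 = 1.71.

1.71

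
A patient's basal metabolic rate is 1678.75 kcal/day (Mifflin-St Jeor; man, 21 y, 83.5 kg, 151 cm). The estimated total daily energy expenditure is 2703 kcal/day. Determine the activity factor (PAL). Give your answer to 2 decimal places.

1.61

Activity factor = TEE ÷ BMR = 2703 ÷ 1678.75 = 1.61.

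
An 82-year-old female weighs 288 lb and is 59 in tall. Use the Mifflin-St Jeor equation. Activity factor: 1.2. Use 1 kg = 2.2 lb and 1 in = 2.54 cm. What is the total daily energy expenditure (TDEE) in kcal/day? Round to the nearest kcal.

Convert to metric: weight = 288 ÷ 2.2 = 130.9091 kg; height = 59 × 2.54 = 149.86 cm.
Mifflin-St Jeor (female): BMR = 10(130.9091) + 6.25(149.86) − 5(82) − 161 = 1309.0909 + 936.625 − 410 − 161 = 1674.7159 kcal/day.
TEE = BMR × activity factor = 1674.7159 × 1.2 = 2009.6591 kcal/day.

2010 kcal/day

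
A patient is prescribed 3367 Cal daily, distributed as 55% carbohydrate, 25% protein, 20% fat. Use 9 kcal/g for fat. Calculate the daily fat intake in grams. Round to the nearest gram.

75 g/day

Fat energy = 20% × 3367 = 673.4 kcal.
At 9 kcal/g: 673.4 ÷ 9 = 74.8222 g.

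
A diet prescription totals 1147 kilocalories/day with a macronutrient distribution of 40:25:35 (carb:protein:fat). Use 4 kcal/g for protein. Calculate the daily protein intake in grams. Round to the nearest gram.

Protein energy = 25% × 1147 = 286.75 kcal.
At 4 kcal/g: 286.75 ÷ 4 = 71.6875 g.

72 g/day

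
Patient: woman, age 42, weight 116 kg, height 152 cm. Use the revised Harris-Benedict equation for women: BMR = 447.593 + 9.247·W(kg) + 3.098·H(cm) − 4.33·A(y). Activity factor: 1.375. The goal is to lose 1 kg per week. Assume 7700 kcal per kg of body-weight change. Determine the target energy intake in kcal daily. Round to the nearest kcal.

1388 kcal daily

Harris-Benedict: BMR = 447.593 + 9.247(116) + 3.098(152) − 4.33(42) = 1809.281 kcal/day.
TEE = 1809.281 × 1.375 = 2487.7614 kcal/day.
Required daily deficit = 1 × 7700 ÷ 7 = 1100 kcal/day.
Target intake = 2487.7614 − 1100 = 1387.7614 kcal/day.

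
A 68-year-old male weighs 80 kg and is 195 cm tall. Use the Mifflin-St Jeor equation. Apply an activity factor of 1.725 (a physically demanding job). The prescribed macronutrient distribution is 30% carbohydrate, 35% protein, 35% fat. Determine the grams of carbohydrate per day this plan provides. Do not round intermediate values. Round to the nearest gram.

Mifflin-St Jeor (male): BMR = 10(80) + 6.25(195) − 5(68) + 5 = 800 + 1218.75 − 340 + 5 = 1683.75 kcal/day.
TEE = 1683.75 × 1.725 = 2904.4688 kcal/day.
Carbohydrate energy = 30% × 2904.4688 = 871.3406 kcal.
Carbohydrate = 871.3406 ÷ 4 kcal/g = 217.8352 g.

218 g/day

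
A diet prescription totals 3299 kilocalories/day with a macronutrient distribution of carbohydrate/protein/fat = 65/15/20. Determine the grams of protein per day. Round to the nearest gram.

124 g/day

Protein energy = 15% × 3299 = 494.85 kcal.
At 4 kcal/g: 494.85 ÷ 4 = 123.7125 g.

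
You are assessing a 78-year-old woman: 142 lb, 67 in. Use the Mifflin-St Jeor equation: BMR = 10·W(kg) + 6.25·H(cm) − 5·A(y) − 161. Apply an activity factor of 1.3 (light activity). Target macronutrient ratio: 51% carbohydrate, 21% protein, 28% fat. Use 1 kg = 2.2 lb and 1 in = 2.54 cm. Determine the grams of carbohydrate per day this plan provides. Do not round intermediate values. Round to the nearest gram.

192 g/day

Convert to metric: weight = 142 ÷ 2.2 = 64.5455 kg; height = 67 × 2.54 = 170.18 cm.
Mifflin-St Jeor (female): BMR = 10(64.5455) + 6.25(170.18) − 5(78) − 161 = 645.4545 + 1063.625 − 390 − 161 = 1158.0795 kcal/day.
TEE = 1158.0795 × 1.3 = 1505.5034 kcal/day.
Carbohydrate energy = 51% × 1505.5034 = 767.8067 kcal.
Carbohydrate = 767.8067 ÷ 4 kcal/g = 191.9517 g.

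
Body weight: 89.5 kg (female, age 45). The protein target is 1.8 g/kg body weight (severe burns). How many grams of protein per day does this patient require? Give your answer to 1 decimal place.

161.1 g/day

Protein = 1.8 g/kg × 89.5 kg = 161.1 g/day.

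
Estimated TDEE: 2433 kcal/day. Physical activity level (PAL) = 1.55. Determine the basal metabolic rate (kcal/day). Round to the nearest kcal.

1570 kcal/day

BMR = TEE ÷ activity factor = 2433 ÷ 1.55 = 1569.6774 kcal/day.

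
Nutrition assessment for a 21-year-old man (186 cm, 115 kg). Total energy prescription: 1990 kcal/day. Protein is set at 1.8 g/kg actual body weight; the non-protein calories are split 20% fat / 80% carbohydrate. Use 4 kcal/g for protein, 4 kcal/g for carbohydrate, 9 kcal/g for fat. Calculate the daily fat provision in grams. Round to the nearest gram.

26 g/day

Protein = 1.8 × 115 = 207 g → 207 × 4 = 828 kcal.
Non-protein calories = 1990 − 828 = 1162 kcal.
Fat: 20% × 1162 = 232.4 kcal; carbohydrate: 929.6 kcal.
Fat: 232.4 kcal ÷ 9 kcal/g = 25.8222 g.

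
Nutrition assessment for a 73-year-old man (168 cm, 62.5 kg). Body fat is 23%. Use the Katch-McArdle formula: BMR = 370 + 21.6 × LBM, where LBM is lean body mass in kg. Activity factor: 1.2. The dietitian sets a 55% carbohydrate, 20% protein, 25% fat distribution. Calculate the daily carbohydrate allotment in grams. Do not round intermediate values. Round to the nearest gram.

233 g/day

LBM = 62.5 × (1 − 0.23) = 48.125 kg. Katch-McArdle: BMR = 370 + 21.6 × 48.125 = 1409.5 kcal/day.
TEE = 1409.5 × 1.2 = 1691.4 kcal/day.
Carbohydrate energy = 55% × 1691.4 = 930.27 kcal.
Carbohydrate = 930.27 ÷ 4 kcal/g = 232.5675 g.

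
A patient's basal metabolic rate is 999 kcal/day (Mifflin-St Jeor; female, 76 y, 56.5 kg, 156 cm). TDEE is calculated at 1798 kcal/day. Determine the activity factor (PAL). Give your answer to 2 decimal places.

Activity factor = TEE ÷ BMR = 1798 ÷ 999 = 1.8.

1.80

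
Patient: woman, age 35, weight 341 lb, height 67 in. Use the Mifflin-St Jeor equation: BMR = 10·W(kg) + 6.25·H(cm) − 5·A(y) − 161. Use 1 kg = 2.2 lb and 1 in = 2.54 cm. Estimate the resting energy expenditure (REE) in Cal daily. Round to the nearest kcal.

2278 Cal daily

Convert to metric: weight = 341 ÷ 2.2 = 155 kg; height = 67 × 2.54 = 170.18 cm.
Mifflin-St Jeor (female): BMR = 10(155) + 6.25(170.18) − 5(35) − 161 = 1550 + 1063.625 − 175 − 161 = 2277.625 kcal/day.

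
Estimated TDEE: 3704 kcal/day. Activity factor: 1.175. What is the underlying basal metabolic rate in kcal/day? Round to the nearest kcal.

3152 kcal/day

BMR = TEE ÷ activity factor = 3704 ÷ 1.175 = 3152.3404 kcal/day.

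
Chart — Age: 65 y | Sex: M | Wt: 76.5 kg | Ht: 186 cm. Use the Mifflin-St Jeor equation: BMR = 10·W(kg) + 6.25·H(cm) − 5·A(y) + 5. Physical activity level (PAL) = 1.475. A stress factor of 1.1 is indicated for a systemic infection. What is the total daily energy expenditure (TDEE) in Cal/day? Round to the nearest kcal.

2608 Cal/day

Mifflin-St Jeor (male): BMR = 10(76.5) + 6.25(186) − 5(65) + 5 = 765 + 1162.5 − 325 + 5 = 1607.5 kcal/day.
TEE = BMR × activity factor = 1607.5 × 1.475 = 2371.0625 kcal/day.
Apply stress factor: 2371.0625 × 1.1 = 2608.1688 kcal/day.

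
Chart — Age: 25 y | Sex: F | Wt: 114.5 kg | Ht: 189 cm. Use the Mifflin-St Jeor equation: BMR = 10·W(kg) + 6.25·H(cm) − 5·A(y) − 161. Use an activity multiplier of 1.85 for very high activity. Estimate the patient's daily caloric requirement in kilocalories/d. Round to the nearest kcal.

3774 kilocalories/d

Mifflin-St Jeor (female): BMR = 10(114.5) + 6.25(189) − 5(25) − 161 = 1145 + 1181.25 − 125 − 161 = 2040.25 kcal/day.
TEE = BMR × activity factor = 2040.25 × 1.85 = 3774.4625 kcal/day.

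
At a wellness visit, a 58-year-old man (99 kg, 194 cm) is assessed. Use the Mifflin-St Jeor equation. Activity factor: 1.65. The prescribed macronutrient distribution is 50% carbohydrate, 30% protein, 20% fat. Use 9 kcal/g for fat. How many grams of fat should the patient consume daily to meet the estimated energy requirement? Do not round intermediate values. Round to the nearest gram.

Mifflin-St Jeor (male): BMR = 10(99) + 6.25(194) − 5(58) + 5 = 990 + 1212.5 − 290 + 5 = 1917.5 kcal/day.
TEE = 1917.5 × 1.65 = 3163.875 kcal/day.
Fat energy = 20% × 3163.875 = 632.775 kcal.
Fat = 632.775 ÷ 9 kcal/g = 70.3083 g.

70 g/day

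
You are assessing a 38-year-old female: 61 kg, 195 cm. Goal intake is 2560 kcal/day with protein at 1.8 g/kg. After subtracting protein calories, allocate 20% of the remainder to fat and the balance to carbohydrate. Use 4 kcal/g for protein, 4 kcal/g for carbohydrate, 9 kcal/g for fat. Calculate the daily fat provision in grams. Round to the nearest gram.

Protein = 1.8 × 61 = 109.8 g → 109.8 × 4 = 439.2 kcal.
Non-protein calories = 2560 − 439.2 = 2120.8 kcal.
Fat: 20% × 2120.8 = 424.16 kcal; carbohydrate: 1696.64 kcal.
Fat: 424.16 kcal ÷ 9 kcal/g = 47.1289 g.

47 g/day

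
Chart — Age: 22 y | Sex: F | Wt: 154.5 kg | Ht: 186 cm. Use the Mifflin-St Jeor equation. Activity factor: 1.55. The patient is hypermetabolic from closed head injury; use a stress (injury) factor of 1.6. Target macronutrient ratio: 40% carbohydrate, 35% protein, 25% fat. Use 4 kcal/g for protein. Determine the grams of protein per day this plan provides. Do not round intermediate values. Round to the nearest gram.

Mifflin-St Jeor (female): BMR = 10(154.5) + 6.25(186) − 5(22) − 161 = 1545 + 1162.5 − 110 − 161 = 2436.5 kcal/day.
TEE = 2436.5 × 1.55 = 3776.575 kcal/day.
With stress factor 1.6: 3776.575 × 1.6 = 6042.52 kcal/day.
Protein energy = 35% × 6042.52 = 2114.882 kcal.
Protein = 2114.882 ÷ 4 kcal/g = 528.7205 g.

529 g/day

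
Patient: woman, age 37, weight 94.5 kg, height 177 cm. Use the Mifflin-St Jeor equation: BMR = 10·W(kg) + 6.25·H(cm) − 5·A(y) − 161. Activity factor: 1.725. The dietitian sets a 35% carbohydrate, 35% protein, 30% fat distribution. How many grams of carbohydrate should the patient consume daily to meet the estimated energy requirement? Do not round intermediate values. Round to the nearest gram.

Mifflin-St Jeor (female): BMR = 10(94.5) + 6.25(177) − 5(37) − 161 = 945 + 1106.25 − 185 − 161 = 1705.25 kcal/day.
TEE = 1705.25 × 1.725 = 2941.5563 kcal/day.
Carbohydrate energy = 35% × 2941.5563 = 1029.5447 kcal.
Carbohydrate = 1029.5447 ÷ 4 kcal/g = 257.3862 g.

257 g/day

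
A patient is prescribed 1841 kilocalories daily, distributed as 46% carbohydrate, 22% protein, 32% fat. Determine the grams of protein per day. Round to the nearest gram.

101 g/day

Protein energy = 22% × 1841 = 405.02 kcal.
At 4 kcal/g: 405.02 ÷ 4 = 101.255 g.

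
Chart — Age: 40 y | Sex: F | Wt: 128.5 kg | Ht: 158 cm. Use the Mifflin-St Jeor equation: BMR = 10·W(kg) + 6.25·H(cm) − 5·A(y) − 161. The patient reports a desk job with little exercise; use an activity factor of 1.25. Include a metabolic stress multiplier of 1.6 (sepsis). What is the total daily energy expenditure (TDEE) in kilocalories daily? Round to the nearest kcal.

Mifflin-St Jeor (female): BMR = 10(128.5) + 6.25(158) − 5(40) − 161 = 1285 + 987.5 − 200 − 161 = 1911.5 kcal/day.
TEE = BMR × activity factor = 1911.5 × 1.25 = 2389.375 kcal/day.
Apply stress factor: 2389.375 × 1.6 = 3823 kcal/day.

3823 kilocalories daily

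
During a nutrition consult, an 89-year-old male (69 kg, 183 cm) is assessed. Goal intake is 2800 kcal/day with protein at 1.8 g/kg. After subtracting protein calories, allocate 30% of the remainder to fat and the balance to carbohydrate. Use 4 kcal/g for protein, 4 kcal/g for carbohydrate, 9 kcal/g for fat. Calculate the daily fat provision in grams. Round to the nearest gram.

77 g/day

Protein = 1.8 × 69 = 124.2 g → 124.2 × 4 = 496.8 kcal.
Non-protein calories = 2800 − 496.8 = 2303.2 kcal.
Fat: 30% × 2303.2 = 690.96 kcal; carbohydrate: 1612.24 kcal.
Fat: 690.96 kcal ÷ 9 kcal/g = 76.7733 g.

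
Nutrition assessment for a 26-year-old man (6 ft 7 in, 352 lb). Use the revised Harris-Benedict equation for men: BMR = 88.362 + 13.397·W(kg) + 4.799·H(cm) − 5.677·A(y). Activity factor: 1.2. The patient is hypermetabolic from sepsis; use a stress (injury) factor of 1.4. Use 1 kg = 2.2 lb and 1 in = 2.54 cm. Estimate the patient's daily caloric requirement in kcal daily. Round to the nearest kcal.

5119 kcal daily

Convert to metric: weight = 352 ÷ 2.2 = 160 kg; height = (6×12 + 7) × 2.54 = 79 × 2.54 = 200.66 cm.
Harris-Benedict: BMR = 88.362 + 13.397(160) + 4.799(200.66) − 5.677(26) = 3047.2473 kcal/day.
TEE = BMR × activity factor = 3047.2473 × 1.2 = 3656.6968 kcal/day.
Apply stress factor: 3656.6968 × 1.4 = 5119.3755 kcal/day.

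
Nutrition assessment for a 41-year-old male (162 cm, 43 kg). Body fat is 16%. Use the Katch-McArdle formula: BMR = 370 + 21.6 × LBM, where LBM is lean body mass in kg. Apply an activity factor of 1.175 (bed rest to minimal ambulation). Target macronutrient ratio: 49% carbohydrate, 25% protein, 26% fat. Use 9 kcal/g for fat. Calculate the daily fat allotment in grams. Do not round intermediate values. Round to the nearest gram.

39 g/day

LBM = 43 × (1 − 0.16) = 36.12 kg. Katch-McArdle: BMR = 370 + 21.6 × 36.12 = 1150.192 kcal/day.
TEE = 1150.192 × 1.175 = 1351.4756 kcal/day.
Fat energy = 26% × 1351.4756 = 351.3837 kcal.
Fat = 351.3837 ÷ 9 kcal/g = 39.0426 g.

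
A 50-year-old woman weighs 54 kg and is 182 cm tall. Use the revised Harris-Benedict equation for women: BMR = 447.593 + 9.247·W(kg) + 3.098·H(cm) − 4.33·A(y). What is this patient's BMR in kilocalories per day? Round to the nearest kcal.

Harris-Benedict: BMR = 447.593 + 9.247(54) + 3.098(182) − 4.33(50) = 1294.267 kcal/day.

1294 kilocalories per day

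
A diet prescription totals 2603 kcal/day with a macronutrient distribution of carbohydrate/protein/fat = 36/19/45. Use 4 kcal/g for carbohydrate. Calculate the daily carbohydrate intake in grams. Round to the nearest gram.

Carbohydrate energy = 36% × 2603 = 937.08 kcal.
At 4 kcal/g: 937.08 ÷ 4 = 234.27 g.

234 g/day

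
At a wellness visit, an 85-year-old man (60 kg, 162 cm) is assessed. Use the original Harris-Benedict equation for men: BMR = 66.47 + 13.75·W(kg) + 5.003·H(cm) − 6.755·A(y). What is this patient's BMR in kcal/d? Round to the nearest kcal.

1128 kcal/d

Harris-Benedict: BMR = 66.47 + 13.75(60) + 5.003(162) − 6.755(85) = 1127.781 kcal/day.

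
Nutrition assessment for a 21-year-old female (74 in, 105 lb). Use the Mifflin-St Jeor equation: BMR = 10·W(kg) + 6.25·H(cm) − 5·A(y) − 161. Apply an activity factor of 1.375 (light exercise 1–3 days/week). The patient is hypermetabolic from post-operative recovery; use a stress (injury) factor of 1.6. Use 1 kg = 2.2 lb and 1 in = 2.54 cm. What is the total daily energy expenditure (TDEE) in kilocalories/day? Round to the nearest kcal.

3049 kilocalories/day

Convert to metric: weight = 105 ÷ 2.2 = 47.7273 kg; height = 74 × 2.54 = 187.96 cm.
Mifflin-St Jeor (female): BMR = 10(47.7273) + 6.25(187.96) − 5(21) − 161 = 477.2727 + 1174.75 − 105 − 161 = 1386.0227 kcal/day.
TEE = BMR × activity factor = 1386.0227 × 1.375 = 1905.7813 kcal/day.
Apply stress factor: 1905.7813 × 1.6 = 3049.25 kcal/day.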